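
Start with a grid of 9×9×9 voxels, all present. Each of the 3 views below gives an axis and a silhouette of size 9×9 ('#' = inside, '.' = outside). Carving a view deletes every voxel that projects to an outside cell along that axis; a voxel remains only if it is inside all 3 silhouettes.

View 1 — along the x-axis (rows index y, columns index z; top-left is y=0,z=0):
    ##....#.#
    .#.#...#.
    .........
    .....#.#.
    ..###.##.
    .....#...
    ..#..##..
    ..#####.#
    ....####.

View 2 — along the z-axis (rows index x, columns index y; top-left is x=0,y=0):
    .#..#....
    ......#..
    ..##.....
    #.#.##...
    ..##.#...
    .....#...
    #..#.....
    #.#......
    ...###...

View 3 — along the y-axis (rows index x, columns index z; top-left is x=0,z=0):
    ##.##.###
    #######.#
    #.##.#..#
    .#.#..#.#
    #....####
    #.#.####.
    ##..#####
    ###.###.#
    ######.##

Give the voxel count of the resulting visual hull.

start: 9×9×9 = 729 voxels
carve view 1 (along x, YZ-mask fill 28/81): 252 voxels remain
carve view 2 (along z, XY-mask fill 20/81): 45 voxels remain
carve view 3 (along y, XZ-mask fill 57/81): 37 voxels remain

voxel count = 37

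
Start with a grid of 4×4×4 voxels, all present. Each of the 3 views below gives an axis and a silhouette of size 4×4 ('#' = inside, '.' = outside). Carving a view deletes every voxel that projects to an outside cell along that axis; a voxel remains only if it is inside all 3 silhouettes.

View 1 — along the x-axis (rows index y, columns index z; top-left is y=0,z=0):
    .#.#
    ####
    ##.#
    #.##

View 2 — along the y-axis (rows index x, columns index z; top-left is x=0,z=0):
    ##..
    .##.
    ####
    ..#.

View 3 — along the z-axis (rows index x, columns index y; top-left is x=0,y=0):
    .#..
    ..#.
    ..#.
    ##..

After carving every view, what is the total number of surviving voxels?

full grid |V| = 64
step 1: project along x, AND mask (12/16) → |grid| = 48
step 2: project along y, AND mask (9/16) → |grid| = 25
step 3: project along z, AND mask (5/16) → |grid| = 7

7 voxels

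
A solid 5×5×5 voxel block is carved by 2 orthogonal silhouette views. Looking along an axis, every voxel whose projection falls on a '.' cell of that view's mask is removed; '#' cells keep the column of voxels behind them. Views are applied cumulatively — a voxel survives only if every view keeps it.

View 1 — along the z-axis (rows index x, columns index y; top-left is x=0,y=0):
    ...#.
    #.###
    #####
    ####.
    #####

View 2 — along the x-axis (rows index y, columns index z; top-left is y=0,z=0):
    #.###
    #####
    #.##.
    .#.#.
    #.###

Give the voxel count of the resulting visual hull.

start: 5×5×5 = 125 voxels
carve view 1 (along z, XY-mask fill 19/25): 95 voxels remain
carve view 2 (along x, YZ-mask fill 18/25): 65 voxels remain

|visual hull| = 65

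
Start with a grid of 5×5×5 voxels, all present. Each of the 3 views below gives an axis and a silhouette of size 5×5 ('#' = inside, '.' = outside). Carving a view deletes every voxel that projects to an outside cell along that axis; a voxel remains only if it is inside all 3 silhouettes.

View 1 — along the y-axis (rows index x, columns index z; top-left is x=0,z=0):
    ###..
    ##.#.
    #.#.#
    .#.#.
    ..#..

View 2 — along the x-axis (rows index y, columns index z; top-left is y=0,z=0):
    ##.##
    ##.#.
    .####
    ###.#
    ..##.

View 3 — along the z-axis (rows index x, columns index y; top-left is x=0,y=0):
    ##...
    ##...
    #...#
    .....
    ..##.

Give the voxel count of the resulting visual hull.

full grid |V| = 125
step 1: project along y, AND mask (12/25) → |grid| = 60
step 2: project along x, AND mask (17/25) → |grid| = 41
step 3: project along z, AND mask (8/25) → |grid| = 15

voxel count = 15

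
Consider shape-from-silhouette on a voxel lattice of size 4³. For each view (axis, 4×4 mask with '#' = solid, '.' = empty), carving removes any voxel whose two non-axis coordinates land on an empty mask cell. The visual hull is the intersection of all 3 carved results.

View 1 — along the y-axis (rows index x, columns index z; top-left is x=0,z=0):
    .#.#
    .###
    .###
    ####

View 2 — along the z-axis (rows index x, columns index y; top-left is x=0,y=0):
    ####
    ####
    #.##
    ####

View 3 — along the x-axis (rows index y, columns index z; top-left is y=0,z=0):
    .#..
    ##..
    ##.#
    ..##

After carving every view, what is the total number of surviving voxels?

voxel count = 24

start: 4×4×4 = 64 voxels
after view 1 [y-axis, 12 of 16 cells solid] → remaining = 48
after view 2 [z-axis, 15 of 16 cells solid] → remaining = 45
after view 3 [x-axis, 8 of 16 cells solid] → remaining = 24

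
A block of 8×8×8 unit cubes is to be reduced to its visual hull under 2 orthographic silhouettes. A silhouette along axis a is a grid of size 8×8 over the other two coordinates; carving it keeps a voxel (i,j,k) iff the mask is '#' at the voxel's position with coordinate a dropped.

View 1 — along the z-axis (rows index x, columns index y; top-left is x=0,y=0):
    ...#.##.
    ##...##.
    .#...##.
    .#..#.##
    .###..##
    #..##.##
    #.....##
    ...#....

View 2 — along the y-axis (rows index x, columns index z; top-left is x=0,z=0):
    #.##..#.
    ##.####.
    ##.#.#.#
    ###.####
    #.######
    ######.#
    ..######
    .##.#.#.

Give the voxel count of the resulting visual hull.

start: 8×8×8 = 512 voxels
[1] z-view keeps 28 columns → grid now 224
[2] y-view keeps 46 columns → grid now 171

voxel count = 171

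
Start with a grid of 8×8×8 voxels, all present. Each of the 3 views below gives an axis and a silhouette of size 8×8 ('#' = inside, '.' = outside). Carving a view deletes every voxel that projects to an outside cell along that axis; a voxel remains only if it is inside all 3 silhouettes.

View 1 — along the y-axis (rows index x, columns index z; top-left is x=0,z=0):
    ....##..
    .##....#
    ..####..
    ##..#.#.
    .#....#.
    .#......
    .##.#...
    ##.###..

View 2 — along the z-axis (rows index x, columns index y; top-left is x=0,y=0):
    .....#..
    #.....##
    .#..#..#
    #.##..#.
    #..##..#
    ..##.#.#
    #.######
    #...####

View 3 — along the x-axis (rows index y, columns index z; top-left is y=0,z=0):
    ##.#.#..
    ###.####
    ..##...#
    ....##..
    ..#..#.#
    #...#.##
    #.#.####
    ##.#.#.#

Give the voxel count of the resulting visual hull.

full grid |V| = 512
V1 y: intersect with XZ mask (24 set) -- 192 left
V2 z: intersect with XY mask (31 set) -- 97 left
V3 x: intersect with YZ mask (34 set) -- 44 left

voxel count = 44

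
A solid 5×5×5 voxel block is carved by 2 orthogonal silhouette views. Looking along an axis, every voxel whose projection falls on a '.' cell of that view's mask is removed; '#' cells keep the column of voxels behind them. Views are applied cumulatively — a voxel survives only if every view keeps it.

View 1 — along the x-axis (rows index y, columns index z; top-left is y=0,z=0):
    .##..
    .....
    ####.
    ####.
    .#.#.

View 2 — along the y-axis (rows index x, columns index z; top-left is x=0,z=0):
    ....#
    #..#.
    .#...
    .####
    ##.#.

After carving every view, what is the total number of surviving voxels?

initial block: 5^3 = 125
  1. axis=0 (YZ plane), |mask|=12  ⇒  voxels=60
  2. axis=1 (XZ plane), |mask|=11  ⇒  voxels=28

remaining voxels: 28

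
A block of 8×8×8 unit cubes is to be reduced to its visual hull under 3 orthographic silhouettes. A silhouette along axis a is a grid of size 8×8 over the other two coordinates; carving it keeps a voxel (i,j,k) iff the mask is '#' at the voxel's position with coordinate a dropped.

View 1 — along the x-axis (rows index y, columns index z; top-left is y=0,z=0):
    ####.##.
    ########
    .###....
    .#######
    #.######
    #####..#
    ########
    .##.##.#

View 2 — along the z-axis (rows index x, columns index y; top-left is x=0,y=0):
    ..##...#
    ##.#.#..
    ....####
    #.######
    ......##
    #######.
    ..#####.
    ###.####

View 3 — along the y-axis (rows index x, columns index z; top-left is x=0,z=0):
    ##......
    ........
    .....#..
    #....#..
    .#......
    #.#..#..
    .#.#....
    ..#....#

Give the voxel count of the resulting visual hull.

before carving: 512 voxels (8×8×8)
  1. axis=0 (YZ plane), |mask|=50  ⇒  voxels=400
  2. axis=2 (XY plane), |mask|=39  ⇒  voxels=242
  3. axis=1 (XZ plane), |mask|=13  ⇒  voxels=55

|visual hull| = 55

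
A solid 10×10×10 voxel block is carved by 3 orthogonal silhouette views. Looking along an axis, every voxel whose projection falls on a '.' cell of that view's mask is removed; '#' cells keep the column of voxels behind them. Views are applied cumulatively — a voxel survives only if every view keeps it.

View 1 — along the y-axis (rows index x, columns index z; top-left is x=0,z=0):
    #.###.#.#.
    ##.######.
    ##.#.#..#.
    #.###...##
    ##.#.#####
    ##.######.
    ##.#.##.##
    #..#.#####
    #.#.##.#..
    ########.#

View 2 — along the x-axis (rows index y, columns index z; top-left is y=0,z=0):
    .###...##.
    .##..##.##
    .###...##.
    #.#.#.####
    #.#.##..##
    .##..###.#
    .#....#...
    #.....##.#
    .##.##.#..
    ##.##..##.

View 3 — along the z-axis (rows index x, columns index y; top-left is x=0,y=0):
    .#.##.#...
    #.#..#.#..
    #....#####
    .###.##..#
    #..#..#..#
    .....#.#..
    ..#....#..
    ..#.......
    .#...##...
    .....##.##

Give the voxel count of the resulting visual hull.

full grid |V| = 1000
  1. axis=1 (XZ plane), |mask|=69  ⇒  voxels=690
  2. axis=0 (YZ plane), |mask|=52  ⇒  voxels=343
  3. axis=2 (XY plane), |mask|=36  ⇒  voxels=113

remaining voxels: 113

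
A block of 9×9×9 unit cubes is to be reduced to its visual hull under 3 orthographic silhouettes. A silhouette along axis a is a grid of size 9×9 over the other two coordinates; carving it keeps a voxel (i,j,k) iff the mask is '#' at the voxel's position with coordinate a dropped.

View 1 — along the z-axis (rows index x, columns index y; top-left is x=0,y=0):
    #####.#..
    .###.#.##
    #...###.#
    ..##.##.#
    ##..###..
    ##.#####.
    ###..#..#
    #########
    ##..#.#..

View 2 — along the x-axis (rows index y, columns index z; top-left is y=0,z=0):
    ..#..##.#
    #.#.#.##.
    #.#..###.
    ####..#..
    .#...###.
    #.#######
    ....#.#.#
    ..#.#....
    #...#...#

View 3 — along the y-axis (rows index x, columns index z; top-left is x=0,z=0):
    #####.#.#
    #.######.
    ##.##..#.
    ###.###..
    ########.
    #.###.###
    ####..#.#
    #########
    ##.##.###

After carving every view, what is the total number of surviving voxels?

start: 9×9×9 = 729 voxels
V1 z: intersect with XY mask (52 set) -- 468 left
V2 x: intersect with YZ mask (39 set) -- 235 left
V3 y: intersect with XZ mask (62 set) -- 185 left

185 voxels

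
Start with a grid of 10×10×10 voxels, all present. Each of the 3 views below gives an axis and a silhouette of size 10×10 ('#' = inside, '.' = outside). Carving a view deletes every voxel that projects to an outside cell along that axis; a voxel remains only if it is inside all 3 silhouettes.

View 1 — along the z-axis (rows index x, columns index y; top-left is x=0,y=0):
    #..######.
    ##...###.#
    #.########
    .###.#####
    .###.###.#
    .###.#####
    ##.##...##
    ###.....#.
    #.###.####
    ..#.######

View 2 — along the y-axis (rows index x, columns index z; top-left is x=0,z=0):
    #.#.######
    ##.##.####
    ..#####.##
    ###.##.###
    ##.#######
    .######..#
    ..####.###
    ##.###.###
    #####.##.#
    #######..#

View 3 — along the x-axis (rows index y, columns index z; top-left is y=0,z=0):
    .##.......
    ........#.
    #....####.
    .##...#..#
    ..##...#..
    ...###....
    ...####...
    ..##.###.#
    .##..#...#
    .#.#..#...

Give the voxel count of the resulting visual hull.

199 voxels

before carving: 1000 voxels (10×10×10)
  1. axis=2 (XY plane), |mask|=70  ⇒  voxels=700
  2. axis=1 (XZ plane), |mask|=78  ⇒  voxels=544
  3. axis=0 (YZ plane), |mask|=35  ⇒  voxels=199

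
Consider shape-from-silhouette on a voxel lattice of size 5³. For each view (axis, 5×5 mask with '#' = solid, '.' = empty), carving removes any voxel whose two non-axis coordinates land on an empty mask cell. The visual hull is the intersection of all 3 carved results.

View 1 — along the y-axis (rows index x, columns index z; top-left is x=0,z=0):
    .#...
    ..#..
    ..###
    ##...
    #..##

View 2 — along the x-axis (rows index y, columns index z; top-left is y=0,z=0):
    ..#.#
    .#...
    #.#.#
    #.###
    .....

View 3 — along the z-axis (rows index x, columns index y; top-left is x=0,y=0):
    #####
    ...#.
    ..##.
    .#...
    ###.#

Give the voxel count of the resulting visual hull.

remaining voxels: 11

before carving: 125 voxels (5×5×5)
[1] y-view keeps 10 columns → grid now 50
[2] x-view keeps 10 columns → grid now 20
[3] z-view keeps 13 columns → grid now 11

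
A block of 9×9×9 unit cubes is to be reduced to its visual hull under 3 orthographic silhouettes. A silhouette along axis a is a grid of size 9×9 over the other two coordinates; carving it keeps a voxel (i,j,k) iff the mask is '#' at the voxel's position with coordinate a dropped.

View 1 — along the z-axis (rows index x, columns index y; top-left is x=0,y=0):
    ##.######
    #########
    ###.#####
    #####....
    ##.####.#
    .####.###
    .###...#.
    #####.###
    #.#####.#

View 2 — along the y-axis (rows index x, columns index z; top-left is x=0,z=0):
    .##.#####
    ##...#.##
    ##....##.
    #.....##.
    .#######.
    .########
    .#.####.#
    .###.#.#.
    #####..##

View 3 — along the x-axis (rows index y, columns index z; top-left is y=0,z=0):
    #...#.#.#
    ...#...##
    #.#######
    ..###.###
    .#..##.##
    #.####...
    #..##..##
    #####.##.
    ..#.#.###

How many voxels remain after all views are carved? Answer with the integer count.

initial block: 9^3 = 729
  1. axis=2 (XY plane), |mask|=63  ⇒  voxels=567
  2. axis=1 (XZ plane), |mask|=52  ⇒  voxels=366
  3. axis=0 (YZ plane), |mask|=48  ⇒  voxels=207

|visual hull| = 207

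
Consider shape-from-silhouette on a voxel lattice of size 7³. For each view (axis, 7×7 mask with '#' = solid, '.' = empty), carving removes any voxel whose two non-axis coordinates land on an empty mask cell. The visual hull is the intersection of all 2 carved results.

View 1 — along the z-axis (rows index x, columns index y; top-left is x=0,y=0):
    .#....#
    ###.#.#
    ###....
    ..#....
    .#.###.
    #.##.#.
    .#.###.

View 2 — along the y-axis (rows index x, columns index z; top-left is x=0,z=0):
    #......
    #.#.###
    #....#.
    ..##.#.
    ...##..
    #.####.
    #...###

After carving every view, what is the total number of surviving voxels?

remaining voxels: 80

full grid |V| = 343
after view 1 [z-axis, 23 of 49 cells solid] → remaining = 161
after view 2 [y-axis, 22 of 49 cells solid] → remaining = 80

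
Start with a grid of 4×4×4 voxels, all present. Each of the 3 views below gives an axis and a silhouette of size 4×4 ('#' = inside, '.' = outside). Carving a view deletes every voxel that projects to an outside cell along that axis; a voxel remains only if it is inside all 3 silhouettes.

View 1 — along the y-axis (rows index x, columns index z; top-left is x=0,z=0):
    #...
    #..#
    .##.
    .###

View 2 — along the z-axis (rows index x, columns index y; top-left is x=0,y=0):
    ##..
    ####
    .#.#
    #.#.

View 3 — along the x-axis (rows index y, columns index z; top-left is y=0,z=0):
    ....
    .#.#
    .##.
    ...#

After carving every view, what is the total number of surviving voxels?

5 voxels

start: 4×4×4 = 64 voxels
  1. axis=1 (XZ plane), |mask|=8  ⇒  voxels=32
  2. axis=2 (XY plane), |mask|=10  ⇒  voxels=20
  3. axis=0 (YZ plane), |mask|=5  ⇒  voxels=5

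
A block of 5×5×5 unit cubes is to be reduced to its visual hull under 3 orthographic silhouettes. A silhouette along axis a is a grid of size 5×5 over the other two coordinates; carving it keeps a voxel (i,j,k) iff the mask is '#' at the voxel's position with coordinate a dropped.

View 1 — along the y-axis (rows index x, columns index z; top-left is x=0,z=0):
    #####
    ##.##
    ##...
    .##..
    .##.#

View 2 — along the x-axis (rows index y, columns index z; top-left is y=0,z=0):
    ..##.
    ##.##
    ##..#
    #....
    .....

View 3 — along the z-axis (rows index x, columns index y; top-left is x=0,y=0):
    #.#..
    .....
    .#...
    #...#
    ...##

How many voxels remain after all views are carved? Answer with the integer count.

|visual hull| = 8

initial block: 5^3 = 125
after view 1 [y-axis, 16 of 25 cells solid] → remaining = 80
after view 2 [x-axis, 10 of 25 cells solid] → remaining = 32
after view 3 [z-axis, 7 of 25 cells solid] → remaining = 8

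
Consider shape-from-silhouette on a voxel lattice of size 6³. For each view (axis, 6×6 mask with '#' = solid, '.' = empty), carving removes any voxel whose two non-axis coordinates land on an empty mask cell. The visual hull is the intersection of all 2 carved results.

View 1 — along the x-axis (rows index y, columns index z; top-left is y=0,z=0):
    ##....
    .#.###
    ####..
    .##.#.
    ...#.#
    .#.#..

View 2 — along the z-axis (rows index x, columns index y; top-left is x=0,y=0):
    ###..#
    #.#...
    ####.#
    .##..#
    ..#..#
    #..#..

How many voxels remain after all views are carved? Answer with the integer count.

full grid |V| = 216
  1. axis=0 (YZ plane), |mask|=17  ⇒  voxels=102
  2. axis=2 (XY plane), |mask|=18  ⇒  voxels=54

voxel count = 54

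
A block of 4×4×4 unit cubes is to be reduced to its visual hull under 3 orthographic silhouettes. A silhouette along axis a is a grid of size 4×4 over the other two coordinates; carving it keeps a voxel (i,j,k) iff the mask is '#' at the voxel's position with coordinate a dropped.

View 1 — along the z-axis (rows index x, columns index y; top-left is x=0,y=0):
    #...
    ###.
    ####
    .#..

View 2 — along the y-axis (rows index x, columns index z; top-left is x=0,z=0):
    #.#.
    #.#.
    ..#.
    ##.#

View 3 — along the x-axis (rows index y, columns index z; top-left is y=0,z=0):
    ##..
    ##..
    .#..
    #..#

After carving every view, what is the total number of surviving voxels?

voxel count = 5

start: 4×4×4 = 64 voxels
[1] z-view keeps 9 columns → grid now 36
[2] y-view keeps 8 columns → grid now 15
[3] x-view keeps 7 columns → grid now 5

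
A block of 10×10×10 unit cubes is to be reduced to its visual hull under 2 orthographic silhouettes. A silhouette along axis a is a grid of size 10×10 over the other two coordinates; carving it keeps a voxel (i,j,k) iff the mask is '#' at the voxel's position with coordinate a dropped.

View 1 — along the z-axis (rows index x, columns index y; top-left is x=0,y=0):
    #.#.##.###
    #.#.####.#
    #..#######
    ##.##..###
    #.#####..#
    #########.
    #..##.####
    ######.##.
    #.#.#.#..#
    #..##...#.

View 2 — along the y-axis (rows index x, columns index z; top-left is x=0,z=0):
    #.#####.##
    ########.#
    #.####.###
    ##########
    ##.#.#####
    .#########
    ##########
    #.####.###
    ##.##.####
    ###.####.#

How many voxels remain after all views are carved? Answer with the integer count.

|visual hull| = 596

initial block: 10^3 = 1000
[1] z-view keeps 69 columns → grid now 690
[2] y-view keeps 86 columns → grid now 596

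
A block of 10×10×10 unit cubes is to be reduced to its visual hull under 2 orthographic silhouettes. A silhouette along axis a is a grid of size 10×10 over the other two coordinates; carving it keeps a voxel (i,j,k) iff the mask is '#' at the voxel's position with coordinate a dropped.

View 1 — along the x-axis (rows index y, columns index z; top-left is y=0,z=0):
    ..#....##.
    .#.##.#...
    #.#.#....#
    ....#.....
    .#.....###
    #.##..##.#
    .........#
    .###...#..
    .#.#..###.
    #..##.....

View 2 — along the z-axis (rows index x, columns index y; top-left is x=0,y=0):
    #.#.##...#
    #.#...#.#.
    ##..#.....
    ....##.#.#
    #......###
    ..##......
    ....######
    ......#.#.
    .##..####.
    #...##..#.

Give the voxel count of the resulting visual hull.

remaining voxels: 152

before carving: 1000 voxels (10×10×10)
V1 x: intersect with YZ mask (35 set) -- 350 left
V2 z: intersect with XY mask (40 set) -- 152 left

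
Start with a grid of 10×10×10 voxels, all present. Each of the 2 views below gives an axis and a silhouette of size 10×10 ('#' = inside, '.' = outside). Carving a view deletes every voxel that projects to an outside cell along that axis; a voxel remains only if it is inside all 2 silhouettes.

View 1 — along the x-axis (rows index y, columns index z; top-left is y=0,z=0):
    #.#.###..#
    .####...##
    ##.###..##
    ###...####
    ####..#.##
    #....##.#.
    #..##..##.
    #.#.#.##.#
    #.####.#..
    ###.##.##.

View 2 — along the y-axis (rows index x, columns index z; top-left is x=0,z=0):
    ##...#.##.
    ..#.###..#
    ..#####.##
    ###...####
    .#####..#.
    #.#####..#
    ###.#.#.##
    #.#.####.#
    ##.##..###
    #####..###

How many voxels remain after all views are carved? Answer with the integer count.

412 voxels

before carving: 1000 voxels (10×10×10)
after view 1 [x-axis, 61 of 100 cells solid] → remaining = 610
after view 2 [y-axis, 66 of 100 cells solid] → remaining = 412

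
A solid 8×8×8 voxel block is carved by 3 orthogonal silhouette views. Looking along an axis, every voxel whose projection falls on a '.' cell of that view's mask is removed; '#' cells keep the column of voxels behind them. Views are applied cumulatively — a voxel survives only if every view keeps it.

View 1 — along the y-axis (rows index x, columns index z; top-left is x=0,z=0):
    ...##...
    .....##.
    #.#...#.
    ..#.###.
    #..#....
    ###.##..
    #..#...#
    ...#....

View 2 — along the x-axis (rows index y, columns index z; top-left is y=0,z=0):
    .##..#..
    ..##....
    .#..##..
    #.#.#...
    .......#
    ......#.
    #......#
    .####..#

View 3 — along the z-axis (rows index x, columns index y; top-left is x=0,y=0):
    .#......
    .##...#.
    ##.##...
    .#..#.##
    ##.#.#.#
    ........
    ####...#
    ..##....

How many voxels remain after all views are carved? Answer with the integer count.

voxel count = 16

before carving: 512 voxels (8×8×8)
after view 1 [y-axis, 22 of 64 cells solid] → remaining = 176
after view 2 [x-axis, 20 of 64 cells solid] → remaining = 52
after view 3 [z-axis, 24 of 64 cells solid] → remaining = 16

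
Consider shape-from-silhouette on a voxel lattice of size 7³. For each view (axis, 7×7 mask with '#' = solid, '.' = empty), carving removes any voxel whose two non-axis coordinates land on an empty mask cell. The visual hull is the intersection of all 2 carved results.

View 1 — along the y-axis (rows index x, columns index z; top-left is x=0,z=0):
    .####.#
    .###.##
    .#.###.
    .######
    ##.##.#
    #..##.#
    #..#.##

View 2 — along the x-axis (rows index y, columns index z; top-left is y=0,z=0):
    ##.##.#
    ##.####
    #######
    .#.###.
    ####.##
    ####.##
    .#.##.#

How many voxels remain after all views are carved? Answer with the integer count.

initial block: 7^3 = 343
step 1: project along y, AND mask (33/49) → |grid| = 231
step 2: project along x, AND mask (38/49) → |grid| = 189

remaining voxels: 189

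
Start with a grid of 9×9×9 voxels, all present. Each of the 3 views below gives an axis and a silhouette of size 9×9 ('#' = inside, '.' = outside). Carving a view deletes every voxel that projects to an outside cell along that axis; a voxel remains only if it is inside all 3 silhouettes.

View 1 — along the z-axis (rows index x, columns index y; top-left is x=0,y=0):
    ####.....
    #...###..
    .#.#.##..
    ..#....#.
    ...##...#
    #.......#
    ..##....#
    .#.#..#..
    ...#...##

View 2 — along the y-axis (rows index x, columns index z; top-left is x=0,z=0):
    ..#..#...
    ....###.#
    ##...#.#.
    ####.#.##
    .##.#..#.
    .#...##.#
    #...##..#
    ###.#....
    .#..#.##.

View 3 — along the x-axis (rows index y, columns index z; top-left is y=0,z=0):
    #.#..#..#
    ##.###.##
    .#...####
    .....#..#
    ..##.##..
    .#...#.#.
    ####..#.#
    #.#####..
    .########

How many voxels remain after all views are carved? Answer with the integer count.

|visual hull| = 60

before carving: 729 voxels (9×9×9)
[1] z-view keeps 28 columns → grid now 252
[2] y-view keeps 37 columns → grid now 110
[3] x-view keeps 45 columns → grid now 60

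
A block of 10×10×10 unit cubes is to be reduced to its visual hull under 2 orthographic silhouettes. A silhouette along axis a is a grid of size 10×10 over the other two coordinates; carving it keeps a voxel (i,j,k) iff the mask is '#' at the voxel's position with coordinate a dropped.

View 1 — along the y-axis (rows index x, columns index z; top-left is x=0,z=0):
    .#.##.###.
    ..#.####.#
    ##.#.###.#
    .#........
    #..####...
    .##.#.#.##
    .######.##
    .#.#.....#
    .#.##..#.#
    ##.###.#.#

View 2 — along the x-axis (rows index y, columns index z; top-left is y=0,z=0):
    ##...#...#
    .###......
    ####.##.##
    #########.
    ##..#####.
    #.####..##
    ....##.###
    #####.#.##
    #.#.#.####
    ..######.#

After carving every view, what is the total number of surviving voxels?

347 voxels

start: 10×10×10 = 1000 voxels
carve view 1 (along y, XZ-mask fill 54/100): 540 voxels remain
carve view 2 (along x, YZ-mask fill 65/100): 347 voxels remain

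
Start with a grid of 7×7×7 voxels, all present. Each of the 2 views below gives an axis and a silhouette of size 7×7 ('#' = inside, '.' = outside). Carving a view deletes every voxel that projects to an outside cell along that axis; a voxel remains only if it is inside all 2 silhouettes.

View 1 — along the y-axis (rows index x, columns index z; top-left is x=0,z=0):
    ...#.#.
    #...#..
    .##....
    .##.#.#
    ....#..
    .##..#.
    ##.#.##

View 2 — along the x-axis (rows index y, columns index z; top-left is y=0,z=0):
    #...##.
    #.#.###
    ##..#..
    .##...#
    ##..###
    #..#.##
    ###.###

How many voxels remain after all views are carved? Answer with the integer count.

|visual hull| = 79

initial block: 7^3 = 343
carve view 1 (along y, XZ-mask fill 19/49): 133 voxels remain
carve view 2 (along x, YZ-mask fill 29/49): 79 voxels remain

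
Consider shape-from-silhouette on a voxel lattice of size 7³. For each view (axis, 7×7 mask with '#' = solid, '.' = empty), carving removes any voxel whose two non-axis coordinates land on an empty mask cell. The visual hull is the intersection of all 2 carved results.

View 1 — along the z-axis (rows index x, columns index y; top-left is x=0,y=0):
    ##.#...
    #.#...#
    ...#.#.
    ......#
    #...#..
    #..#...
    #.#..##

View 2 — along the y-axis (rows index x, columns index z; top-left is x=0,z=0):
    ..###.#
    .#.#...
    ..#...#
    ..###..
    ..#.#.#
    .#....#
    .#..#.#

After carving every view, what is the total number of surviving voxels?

47 voxels

full grid |V| = 343
[1] z-view keeps 17 columns → grid now 119
[2] y-view keeps 19 columns → grid now 47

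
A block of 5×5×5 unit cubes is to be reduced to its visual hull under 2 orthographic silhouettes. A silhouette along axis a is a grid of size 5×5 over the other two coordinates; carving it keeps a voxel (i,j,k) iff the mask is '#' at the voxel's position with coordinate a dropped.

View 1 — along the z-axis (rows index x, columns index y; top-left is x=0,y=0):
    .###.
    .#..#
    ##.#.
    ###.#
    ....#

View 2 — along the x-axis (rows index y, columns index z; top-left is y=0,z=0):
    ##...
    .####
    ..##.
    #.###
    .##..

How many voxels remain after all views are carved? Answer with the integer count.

voxel count = 38

start: 5×5×5 = 125 voxels
[1] z-view keeps 13 columns → grid now 65
[2] x-view keeps 14 columns → grid now 38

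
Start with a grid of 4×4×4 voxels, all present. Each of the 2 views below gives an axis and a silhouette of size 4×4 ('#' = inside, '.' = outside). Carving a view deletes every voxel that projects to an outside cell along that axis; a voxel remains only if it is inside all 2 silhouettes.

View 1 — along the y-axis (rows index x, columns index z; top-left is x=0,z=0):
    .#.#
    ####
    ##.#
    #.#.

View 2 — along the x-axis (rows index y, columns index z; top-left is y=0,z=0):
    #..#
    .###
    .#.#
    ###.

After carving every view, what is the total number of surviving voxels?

voxel count = 28

start: 4×4×4 = 64 voxels
after view 1 [y-axis, 11 of 16 cells solid] → remaining = 44
after view 2 [x-axis, 10 of 16 cells solid] → remaining = 28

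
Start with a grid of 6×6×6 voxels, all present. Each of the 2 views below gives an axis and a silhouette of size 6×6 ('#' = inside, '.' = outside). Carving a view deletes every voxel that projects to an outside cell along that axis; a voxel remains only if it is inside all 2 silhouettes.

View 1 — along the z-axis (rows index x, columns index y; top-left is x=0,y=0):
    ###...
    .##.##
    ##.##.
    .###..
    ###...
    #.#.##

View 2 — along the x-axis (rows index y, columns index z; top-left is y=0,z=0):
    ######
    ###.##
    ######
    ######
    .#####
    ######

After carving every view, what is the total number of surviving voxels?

initial block: 6^3 = 216
carve view 1 (along z, XY-mask fill 21/36): 126 voxels remain
carve view 2 (along x, YZ-mask fill 34/36): 118 voxels remain

voxel count = 118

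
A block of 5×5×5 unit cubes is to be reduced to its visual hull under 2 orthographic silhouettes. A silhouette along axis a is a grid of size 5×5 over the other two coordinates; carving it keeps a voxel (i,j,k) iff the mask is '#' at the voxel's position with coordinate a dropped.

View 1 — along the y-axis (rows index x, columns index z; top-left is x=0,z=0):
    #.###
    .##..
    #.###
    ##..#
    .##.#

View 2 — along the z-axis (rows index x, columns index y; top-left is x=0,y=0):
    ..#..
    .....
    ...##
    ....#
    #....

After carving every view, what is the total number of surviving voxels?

initial block: 5^3 = 125
V1 y: intersect with XZ mask (16 set) -- 80 left
V2 z: intersect with XY mask (5 set) -- 18 left

voxel count = 18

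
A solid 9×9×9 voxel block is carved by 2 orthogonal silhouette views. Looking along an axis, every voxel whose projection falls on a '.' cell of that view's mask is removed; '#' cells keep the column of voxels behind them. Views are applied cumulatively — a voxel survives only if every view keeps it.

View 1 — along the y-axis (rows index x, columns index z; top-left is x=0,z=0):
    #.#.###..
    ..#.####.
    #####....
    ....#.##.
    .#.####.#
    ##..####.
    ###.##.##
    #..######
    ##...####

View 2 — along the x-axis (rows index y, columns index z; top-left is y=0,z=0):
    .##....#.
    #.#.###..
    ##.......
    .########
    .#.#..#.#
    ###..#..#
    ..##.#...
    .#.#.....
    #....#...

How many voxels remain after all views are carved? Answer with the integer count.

start: 9×9×9 = 729 voxels
after view 1 [y-axis, 50 of 81 cells solid] → remaining = 450
after view 2 [x-axis, 34 of 81 cells solid] → remaining = 182

voxel count = 182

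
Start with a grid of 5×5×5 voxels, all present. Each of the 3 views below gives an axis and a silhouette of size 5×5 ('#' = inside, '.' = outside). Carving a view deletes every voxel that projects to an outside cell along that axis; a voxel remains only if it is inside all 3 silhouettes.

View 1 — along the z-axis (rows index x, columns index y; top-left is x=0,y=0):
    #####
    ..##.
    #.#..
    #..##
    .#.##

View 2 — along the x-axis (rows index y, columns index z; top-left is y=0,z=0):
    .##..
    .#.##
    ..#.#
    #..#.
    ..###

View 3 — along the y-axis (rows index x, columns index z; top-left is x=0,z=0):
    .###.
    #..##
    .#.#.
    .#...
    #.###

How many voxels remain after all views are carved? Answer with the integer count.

20 voxels

start: 5×5×5 = 125 voxels
step 1: project along z, AND mask (15/25) → |grid| = 75
step 2: project along x, AND mask (12/25) → |grid| = 35
step 3: project along y, AND mask (13/25) → |grid| = 20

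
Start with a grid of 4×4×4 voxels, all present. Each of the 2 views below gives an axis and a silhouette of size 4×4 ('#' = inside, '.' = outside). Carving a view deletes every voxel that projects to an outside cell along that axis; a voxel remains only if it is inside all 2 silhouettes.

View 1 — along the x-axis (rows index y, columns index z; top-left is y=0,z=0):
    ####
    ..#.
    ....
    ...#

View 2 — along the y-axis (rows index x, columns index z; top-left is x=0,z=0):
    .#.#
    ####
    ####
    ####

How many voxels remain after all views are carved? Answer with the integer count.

21 voxels

start: 4×4×4 = 64 voxels
step 1: project along x, AND mask (6/16) → |grid| = 24
step 2: project along y, AND mask (14/16) → |grid| = 21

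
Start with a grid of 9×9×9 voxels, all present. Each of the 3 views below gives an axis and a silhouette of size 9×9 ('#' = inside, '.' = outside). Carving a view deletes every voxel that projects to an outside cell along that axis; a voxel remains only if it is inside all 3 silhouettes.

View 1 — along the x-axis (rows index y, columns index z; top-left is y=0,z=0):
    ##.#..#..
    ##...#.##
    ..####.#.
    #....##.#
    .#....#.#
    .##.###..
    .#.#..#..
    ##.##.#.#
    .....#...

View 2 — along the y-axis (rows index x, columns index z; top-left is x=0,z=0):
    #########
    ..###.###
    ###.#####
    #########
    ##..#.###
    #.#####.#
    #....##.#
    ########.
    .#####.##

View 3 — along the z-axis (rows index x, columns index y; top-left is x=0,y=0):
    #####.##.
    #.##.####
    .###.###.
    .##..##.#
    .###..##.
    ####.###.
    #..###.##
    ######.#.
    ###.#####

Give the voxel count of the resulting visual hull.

before carving: 729 voxels (9×9×9)
V1 x: intersect with YZ mask (36 set) -- 324 left
V2 y: intersect with XZ mask (64 set) -- 255 left
V3 z: intersect with XY mask (58 set) -- 198 left

remaining voxels: 198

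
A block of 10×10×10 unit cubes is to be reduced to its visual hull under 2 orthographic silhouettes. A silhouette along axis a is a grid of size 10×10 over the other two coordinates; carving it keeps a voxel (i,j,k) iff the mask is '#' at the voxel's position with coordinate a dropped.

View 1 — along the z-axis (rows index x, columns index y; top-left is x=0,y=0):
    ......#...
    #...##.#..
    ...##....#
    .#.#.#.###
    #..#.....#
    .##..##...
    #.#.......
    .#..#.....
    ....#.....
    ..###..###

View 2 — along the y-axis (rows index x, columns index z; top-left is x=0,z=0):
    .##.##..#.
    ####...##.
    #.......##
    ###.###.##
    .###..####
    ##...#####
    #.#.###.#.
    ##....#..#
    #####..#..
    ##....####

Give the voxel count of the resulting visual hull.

197 voxels

full grid |V| = 1000
step 1: project along z, AND mask (32/100) → |grid| = 320
step 2: project along y, AND mask (58/100) → |grid| = 197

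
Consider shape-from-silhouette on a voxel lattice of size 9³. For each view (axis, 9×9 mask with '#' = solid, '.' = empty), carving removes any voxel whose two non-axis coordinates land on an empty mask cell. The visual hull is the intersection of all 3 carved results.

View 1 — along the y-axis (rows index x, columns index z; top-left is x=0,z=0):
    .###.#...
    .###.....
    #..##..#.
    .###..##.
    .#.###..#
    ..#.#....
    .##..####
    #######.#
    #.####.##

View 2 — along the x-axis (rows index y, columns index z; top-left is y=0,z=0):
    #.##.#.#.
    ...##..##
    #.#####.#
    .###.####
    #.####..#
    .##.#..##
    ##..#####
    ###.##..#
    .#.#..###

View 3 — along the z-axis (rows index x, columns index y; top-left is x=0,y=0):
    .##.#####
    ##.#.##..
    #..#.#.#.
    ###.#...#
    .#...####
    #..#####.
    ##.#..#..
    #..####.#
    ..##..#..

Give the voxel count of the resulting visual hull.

full grid |V| = 729
V1 y: intersect with XZ mask (44 set) -- 396 left
V2 x: intersect with YZ mask (52 set) -- 257 left
V3 z: intersect with XY mask (45 set) -- 136 left

remaining voxels: 136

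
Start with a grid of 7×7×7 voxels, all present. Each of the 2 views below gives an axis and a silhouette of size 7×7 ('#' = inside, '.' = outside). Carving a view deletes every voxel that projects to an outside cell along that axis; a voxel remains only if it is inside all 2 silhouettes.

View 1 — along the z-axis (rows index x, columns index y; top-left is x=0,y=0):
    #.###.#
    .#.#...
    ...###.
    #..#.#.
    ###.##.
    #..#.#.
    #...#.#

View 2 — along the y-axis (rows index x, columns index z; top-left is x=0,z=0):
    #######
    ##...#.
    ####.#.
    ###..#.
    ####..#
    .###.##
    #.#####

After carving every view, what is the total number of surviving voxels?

full grid |V| = 343
  1. axis=2 (XY plane), |mask|=24  ⇒  voxels=168
  2. axis=1 (XZ plane), |mask|=35  ⇒  voxels=126

voxel count = 126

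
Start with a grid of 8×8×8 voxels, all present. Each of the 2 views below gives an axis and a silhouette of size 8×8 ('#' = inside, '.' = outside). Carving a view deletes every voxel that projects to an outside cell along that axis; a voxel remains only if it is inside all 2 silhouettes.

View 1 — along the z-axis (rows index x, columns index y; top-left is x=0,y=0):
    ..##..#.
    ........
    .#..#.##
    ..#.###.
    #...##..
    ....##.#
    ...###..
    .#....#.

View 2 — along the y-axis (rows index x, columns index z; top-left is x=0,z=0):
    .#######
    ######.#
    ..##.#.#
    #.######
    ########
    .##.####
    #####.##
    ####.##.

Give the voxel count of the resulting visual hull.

voxel count = 140

start: 8×8×8 = 512 voxels
after view 1 [z-axis, 22 of 64 cells solid] → remaining = 176
after view 2 [y-axis, 52 of 64 cells solid] → remaining = 140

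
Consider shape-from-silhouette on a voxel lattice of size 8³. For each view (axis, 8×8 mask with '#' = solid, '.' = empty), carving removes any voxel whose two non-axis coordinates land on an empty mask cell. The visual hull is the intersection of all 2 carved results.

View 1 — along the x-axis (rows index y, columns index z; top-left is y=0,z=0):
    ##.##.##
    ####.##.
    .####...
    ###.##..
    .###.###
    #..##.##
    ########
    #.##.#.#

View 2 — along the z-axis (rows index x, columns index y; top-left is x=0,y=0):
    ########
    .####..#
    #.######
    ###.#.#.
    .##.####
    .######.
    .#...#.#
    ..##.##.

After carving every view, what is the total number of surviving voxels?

before carving: 512 voxels (8×8×8)
carve view 1 (along x, YZ-mask fill 45/64): 360 voxels remain
carve view 2 (along z, XY-mask fill 44/64): 246 voxels remain

246 voxels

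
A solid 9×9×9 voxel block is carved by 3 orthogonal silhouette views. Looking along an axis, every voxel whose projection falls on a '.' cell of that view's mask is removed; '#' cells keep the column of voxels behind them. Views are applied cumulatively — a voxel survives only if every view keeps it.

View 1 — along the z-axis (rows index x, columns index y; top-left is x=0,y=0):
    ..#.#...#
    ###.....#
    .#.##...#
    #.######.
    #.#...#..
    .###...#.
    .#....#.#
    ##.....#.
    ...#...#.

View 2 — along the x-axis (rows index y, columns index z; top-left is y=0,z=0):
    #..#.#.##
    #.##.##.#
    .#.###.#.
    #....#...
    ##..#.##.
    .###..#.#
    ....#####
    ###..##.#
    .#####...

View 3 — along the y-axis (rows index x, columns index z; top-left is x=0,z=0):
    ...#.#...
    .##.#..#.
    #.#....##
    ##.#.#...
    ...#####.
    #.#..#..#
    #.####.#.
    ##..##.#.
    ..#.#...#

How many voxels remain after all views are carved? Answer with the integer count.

78 voxels

start: 9×9×9 = 729 voxels
  1. axis=2 (XY plane), |mask|=33  ⇒  voxels=297
  2. axis=0 (YZ plane), |mask|=44  ⇒  voxels=162
  3. axis=1 (XZ plane), |mask|=37  ⇒  voxels=78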